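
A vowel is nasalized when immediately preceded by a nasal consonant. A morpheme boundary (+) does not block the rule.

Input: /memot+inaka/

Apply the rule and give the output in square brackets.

[mẽmõt+inãka]

/e/ after nasal /m/ → [ẽ]
/o/ after nasal /m/ → [õ]
/a/ after nasal /n/ → [ã]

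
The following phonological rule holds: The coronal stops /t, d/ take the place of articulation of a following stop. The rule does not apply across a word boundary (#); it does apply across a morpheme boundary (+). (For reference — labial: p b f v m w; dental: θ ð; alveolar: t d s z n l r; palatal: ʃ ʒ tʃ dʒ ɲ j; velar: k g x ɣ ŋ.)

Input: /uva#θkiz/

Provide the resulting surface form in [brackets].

[uva#θkiz]

no segment meets the rule's conditions; no change.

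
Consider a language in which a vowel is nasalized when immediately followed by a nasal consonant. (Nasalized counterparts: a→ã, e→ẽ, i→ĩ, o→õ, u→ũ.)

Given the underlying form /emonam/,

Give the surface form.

[ẽmõnãm]

/e/ before nasal /m/ → [ẽ]
/o/ before nasal /n/ → [õ]
/a/ before nasal /m/ → [ã]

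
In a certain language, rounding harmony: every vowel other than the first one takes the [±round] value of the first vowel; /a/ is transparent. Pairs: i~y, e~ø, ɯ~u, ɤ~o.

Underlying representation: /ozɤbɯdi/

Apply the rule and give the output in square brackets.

[ozobudy]

/ɤ/ harmonizes with /o/ ([+round]) → [o]
/ɯ/ harmonizes with /o/ ([+round]) → [u]
/i/ harmonizes with /o/ ([+round]) → [y]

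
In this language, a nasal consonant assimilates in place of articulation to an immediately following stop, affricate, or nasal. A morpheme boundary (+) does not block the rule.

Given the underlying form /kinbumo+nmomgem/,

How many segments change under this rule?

3

/n/ before /b/ (labial) → [m]
/n/ before /m/ (labial) → [m]
/m/ before /g/ (velar) → [ŋ]
3 segments change.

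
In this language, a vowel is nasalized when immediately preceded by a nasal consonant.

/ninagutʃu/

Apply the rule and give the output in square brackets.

[nĩnãgutʃu]

/i/ after nasal /n/ → [ĩ]
/a/ after nasal /n/ → [ã]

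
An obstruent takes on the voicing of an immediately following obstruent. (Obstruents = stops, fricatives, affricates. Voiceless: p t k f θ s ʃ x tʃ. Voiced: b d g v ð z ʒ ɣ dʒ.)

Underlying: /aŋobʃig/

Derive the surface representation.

/b/ before /ʃ/ (voiceless) → [p]

[aŋopʃig]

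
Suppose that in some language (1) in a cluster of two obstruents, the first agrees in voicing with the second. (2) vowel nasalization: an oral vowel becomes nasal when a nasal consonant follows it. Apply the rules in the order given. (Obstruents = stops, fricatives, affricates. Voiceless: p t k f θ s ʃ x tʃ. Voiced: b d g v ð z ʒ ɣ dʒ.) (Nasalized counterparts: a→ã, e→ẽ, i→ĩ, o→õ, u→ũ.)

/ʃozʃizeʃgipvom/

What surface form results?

[ʃosʃizeʒgibvõm]

Rule 1: /z/ before /ʃ/ (voiceless) → [s]
Rule 1: /ʃ/ before /g/ (voiced) → [ʒ]
Rule 1: /p/ before /v/ (voiced) → [b]
After rule 1: ʃosʃizeʒgibvom
Rule 2: /o/ before nasal /m/ → [õ]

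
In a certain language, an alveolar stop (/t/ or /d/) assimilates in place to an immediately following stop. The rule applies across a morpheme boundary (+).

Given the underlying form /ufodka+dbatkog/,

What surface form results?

/d/ before /k/ (velar) → [g]
/d/ before /b/ (labial) → [b]
/t/ before /k/ (velar) → [k]

[ufogka+bbakkog]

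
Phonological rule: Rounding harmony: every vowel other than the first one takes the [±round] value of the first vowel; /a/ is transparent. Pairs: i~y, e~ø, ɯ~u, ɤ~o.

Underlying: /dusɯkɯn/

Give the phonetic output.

[dusukun]

/ɯ/ harmonizes with /u/ ([+round]) → [u]
/ɯ/ harmonizes with /u/ ([+round]) → [u]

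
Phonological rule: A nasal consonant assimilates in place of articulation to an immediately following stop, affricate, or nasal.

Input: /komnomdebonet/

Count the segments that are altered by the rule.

2

/m/ before /n/ (alveolar) → [n]
/m/ before /d/ (alveolar) → [n]
2 segments change.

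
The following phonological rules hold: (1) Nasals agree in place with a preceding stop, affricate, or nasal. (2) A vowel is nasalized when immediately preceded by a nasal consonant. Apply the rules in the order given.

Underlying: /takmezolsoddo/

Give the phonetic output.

Rule 1: /m/ after /k/ (velar) → [ŋ]
After rule 1: takŋezolsoddo
Rule 2: /e/ after nasal /ŋ/ → [ẽ]

[takŋẽzolsoddo]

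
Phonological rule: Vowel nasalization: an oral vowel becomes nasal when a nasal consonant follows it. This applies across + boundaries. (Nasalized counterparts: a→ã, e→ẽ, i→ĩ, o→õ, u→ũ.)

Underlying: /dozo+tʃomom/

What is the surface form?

/o/ before nasal /m/ → [õ]
/o/ before nasal /m/ → [õ]

[dozo+tʃõmõm]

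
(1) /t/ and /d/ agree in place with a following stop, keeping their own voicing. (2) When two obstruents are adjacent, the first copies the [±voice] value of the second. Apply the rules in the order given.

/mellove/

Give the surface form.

[mellove]

Rule 1: no segment meets the rule's conditions; no change.
After rule 1: mellove
Rule 2: no segment meets the rule's conditions; no change.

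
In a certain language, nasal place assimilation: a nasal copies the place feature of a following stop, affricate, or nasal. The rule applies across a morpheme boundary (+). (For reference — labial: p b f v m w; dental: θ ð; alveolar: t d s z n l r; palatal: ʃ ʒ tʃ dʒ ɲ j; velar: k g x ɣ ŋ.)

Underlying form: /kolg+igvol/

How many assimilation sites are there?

0

No segment meets the rule's conditions.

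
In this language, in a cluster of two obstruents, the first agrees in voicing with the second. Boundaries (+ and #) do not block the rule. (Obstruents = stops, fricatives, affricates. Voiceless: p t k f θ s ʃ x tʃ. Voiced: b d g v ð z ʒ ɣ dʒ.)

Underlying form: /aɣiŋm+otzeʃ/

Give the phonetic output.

[aɣiŋm+odzeʃ]

/t/ before /z/ (voiced) → [d]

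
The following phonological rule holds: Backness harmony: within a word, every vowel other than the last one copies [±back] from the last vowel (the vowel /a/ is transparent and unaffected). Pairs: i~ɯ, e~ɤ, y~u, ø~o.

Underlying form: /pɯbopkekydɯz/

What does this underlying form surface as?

[pɯbopkɤkudɯz]

/e/ harmonizes with /ɯ/ ([+back]) → [ɤ]
/y/ harmonizes with /ɯ/ ([+back]) → [u]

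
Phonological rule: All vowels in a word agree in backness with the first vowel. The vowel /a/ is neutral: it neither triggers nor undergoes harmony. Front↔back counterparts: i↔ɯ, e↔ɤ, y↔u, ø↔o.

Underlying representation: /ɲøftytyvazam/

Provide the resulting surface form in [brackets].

[ɲøftytyvazam]

no segment meets the rule's conditions; no change.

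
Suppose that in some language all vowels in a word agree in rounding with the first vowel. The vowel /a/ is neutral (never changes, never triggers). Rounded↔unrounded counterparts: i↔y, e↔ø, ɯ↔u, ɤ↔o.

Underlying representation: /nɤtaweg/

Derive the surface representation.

no segment meets the rule's conditions; no change.

[nɤtaweg]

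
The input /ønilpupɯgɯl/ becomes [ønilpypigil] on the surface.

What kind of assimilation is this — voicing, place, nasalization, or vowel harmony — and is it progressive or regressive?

vowel harmony, progressive

/u/→[y] /ɯ/→[i] /ɯ/→[i].
Vowels agree with the first vowel, so the harmony is progressive.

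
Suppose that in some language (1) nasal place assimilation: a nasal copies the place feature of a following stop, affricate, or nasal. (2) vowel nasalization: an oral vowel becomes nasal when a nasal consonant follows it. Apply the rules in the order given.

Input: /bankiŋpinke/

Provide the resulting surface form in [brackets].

[bãŋkĩmpĩŋke]

Rule 1: /n/ before /k/ (velar) → [ŋ]
Rule 1: /ŋ/ before /p/ (labial) → [m]
Rule 1: /n/ before /k/ (velar) → [ŋ]
After rule 1: baŋkimpiŋke
Rule 2: /a/ before nasal /ŋ/ → [ã]
Rule 2: /i/ before nasal /m/ → [ĩ]
Rule 2: /i/ before nasal /ŋ/ → [ĩ]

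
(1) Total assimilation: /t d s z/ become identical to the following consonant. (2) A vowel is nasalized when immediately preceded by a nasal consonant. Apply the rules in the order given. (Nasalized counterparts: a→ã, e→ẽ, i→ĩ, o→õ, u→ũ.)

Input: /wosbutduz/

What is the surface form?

[wobbudduz]

Rule 1: /s/ before /b/ → [b] (total assimilation)
Rule 1: /t/ before /d/ → [d] (total assimilation)
After rule 1: wobbudduz
Rule 2: no segment meets the rule's conditions; no change.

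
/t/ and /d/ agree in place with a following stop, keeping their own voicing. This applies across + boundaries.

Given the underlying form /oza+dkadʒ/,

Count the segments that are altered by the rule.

1

/d/ before /k/ (velar) → [g]
1 segment changes.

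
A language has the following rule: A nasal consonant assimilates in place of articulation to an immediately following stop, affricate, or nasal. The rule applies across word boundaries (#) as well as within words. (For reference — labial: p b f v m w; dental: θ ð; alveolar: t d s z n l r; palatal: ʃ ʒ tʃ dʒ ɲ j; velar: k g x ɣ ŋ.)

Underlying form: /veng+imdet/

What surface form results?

[veŋg+indet]

/n/ before /g/ (velar) → [ŋ]
/m/ before /d/ (alveolar) → [n]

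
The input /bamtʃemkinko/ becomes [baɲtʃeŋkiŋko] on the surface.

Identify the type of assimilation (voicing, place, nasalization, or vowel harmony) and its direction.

/m/→[ɲ] /m/→[ŋ] /n/→[ŋ].
Each target copies a feature from the following segment, so the direction is regressive.

place assimilation, regressive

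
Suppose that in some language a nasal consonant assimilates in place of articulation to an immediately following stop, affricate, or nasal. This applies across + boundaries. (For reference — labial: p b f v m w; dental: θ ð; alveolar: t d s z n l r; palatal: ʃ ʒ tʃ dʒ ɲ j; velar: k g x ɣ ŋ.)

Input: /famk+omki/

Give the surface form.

[faŋk+oŋki]

/m/ before /k/ (velar) → [ŋ]
/m/ before /k/ (velar) → [ŋ]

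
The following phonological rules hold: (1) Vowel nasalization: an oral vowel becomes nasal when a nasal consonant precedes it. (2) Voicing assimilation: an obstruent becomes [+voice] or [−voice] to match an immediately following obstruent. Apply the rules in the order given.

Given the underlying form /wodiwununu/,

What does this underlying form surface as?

Rule 1: /u/ after nasal /n/ → [ũ]
Rule 1: /u/ after nasal /n/ → [ũ]
After rule 1: wodiwunũnũ
Rule 2: no segment meets the rule's conditions; no change.

[wodiwunũnũ]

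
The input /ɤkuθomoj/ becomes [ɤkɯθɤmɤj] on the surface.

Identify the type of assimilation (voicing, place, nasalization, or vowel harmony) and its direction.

/u/→[ɯ] /o/→[ɤ] /o/→[ɤ].
Vowels agree with the first vowel, so the harmony is progressive.

vowel harmony, progressive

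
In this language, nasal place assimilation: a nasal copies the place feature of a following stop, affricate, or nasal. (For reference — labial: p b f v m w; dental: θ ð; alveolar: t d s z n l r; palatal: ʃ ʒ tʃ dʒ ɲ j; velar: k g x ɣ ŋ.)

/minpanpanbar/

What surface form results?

[mimpampambar]

/n/ before /p/ (labial) → [m]
/n/ before /p/ (labial) → [m]
/n/ before /b/ (labial) → [m]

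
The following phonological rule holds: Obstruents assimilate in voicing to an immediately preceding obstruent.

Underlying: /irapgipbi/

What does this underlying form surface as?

/g/ after /p/ (voiceless) → [k]
/b/ after /p/ (voiceless) → [p]

[irapkippi]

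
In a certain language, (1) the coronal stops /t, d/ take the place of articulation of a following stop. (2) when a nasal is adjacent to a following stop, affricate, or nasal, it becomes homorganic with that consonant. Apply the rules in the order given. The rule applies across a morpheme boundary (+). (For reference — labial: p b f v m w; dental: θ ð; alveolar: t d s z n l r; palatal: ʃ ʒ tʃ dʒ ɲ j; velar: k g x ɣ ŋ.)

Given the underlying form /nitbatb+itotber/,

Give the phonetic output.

[nipbapb+itopber]

Rule 1: /t/ before /b/ (labial) → [p]
Rule 1: /t/ before /b/ (labial) → [p]
Rule 1: /t/ before /b/ (labial) → [p]
After rule 1: nipbapb+itopber
Rule 2: no segment meets the rule's conditions; no change.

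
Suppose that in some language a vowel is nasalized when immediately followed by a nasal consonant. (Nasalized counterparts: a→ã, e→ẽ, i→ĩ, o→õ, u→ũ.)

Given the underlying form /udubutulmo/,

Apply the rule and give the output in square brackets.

no segment meets the rule's conditions; no change.

[udubutulmo]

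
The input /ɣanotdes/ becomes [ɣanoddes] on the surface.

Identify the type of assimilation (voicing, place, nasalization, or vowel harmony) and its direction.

voicing assimilation, regressive

/t/→[d].
Each target copies a feature from the following segment, so the direction is regressive.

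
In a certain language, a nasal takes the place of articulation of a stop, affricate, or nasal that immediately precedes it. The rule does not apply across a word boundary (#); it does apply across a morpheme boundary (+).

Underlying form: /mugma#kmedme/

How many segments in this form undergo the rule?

3

/m/ after /g/ (velar) → [ŋ]
/m/ after /k/ (velar) → [ŋ]
/m/ after /d/ (alveolar) → [n]
3 segments change.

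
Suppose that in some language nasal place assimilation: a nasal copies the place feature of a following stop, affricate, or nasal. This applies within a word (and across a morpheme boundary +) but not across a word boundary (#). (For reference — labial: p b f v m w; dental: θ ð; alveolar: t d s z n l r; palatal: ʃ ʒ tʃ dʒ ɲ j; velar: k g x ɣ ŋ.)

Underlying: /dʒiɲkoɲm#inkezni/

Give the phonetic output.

/ɲ/ before /k/ (velar) → [ŋ]
/ɲ/ before /m/ (labial) → [m]
/n/ before /k/ (velar) → [ŋ]

[dʒiŋkomm#iŋkezni]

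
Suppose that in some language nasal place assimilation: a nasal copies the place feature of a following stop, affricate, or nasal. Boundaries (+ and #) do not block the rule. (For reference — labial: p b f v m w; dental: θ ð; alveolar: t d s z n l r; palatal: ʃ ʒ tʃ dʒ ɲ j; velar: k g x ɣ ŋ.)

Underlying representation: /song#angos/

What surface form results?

[soŋg#aŋgos]

/n/ before /g/ (velar) → [ŋ]
/n/ before /g/ (velar) → [ŋ]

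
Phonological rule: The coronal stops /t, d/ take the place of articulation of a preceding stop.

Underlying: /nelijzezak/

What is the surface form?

[nelijzezak]

no segment meets the rule's conditions; no change.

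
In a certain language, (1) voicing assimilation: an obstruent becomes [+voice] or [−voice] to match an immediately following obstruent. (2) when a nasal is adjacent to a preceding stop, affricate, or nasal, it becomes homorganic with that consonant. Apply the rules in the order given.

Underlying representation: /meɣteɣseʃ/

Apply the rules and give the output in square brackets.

[mextexseʃ]

Rule 1: /ɣ/ before /t/ (voiceless) → [x]
Rule 1: /ɣ/ before /s/ (voiceless) → [x]
After rule 1: mextexseʃ
Rule 2: no segment meets the rule's conditions; no change.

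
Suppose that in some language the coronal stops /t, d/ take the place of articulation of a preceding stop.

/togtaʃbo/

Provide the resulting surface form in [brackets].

/t/ after /g/ (velar) → [k]

[togkaʃbo]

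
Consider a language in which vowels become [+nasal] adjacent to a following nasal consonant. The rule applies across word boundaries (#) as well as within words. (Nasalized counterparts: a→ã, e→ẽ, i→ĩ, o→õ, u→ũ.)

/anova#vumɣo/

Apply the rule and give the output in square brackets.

/a/ before nasal /n/ → [ã]
/u/ before nasal /m/ → [ũ]

[ãnova#vũmɣo]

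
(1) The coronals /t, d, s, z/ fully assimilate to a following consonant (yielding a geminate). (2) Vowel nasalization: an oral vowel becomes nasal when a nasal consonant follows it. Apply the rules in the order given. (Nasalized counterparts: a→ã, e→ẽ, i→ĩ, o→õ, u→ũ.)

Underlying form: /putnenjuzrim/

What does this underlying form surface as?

Rule 1: /t/ before /n/ → [n] (total assimilation)
Rule 1: /z/ before /r/ → [r] (total assimilation)
After rule 1: punnenjurrim
Rule 2: /u/ before nasal /n/ → [ũ]
Rule 2: /e/ before nasal /n/ → [ẽ]
Rule 2: /i/ before nasal /m/ → [ĩ]

[pũnnẽnjurrĩm]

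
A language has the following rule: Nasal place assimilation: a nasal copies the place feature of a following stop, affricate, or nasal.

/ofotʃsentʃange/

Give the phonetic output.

[ofotʃseɲtʃaŋge]

/n/ before /tʃ/ (palatal) → [ɲ]
/n/ before /g/ (velar) → [ŋ]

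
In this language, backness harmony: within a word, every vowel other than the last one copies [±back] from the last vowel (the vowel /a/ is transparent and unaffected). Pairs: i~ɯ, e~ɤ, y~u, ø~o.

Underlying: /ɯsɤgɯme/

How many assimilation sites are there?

3

/ɯ/ harmonizes with /e/ ([-back]) → [i]
/ɤ/ harmonizes with /e/ ([-back]) → [e]
/ɯ/ harmonizes with /e/ ([-back]) → [i]
3 segments change.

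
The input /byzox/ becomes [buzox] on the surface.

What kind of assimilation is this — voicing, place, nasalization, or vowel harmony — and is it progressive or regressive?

vowel harmony, regressive

/y/→[u].
Vowels agree with the last vowel, so the harmony is regressive.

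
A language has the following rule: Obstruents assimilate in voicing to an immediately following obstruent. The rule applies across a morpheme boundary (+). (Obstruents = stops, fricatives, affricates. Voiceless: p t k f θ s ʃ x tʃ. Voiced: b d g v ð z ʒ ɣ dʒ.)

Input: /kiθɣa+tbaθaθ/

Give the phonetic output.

/θ/ before /ɣ/ (voiced) → [ð]
/t/ before /b/ (voiced) → [d]

[kiðɣa+dbaθaθ]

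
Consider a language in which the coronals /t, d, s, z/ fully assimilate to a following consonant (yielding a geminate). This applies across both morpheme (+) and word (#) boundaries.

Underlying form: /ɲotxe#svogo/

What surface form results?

/t/ before /x/ → [x] (total assimilation)
/s/ before /v/ → [v] (total assimilation)

[ɲoxxe#vvogo]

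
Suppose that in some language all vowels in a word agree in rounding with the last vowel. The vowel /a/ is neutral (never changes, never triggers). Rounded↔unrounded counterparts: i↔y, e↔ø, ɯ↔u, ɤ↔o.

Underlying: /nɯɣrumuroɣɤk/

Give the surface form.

[nɯɣrɯmɯrɤɣɤk]

/u/ harmonizes with /ɤ/ ([-round]) → [ɯ]
/u/ harmonizes with /ɤ/ ([-round]) → [ɯ]
/o/ harmonizes with /ɤ/ ([-round]) → [ɤ]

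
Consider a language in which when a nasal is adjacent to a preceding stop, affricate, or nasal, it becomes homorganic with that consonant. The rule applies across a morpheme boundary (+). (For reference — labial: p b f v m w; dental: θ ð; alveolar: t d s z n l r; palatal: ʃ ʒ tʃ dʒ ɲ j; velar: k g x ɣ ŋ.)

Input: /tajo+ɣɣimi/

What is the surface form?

[tajo+ɣɣimi]

no segment meets the rule's conditions; no change.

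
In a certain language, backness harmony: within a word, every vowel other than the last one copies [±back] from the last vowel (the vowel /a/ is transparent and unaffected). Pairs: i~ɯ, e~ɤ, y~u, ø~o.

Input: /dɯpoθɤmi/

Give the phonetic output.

[dipøθemi]

/ɯ/ harmonizes with /i/ ([-back]) → [i]
/o/ harmonizes with /i/ ([-back]) → [ø]
/ɤ/ harmonizes with /i/ ([-back]) → [e]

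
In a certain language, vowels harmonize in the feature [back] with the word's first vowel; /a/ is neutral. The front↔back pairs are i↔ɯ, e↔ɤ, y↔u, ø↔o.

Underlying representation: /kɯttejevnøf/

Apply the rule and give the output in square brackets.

/e/ harmonizes with /ɯ/ ([+back]) → [ɤ]
/e/ harmonizes with /ɯ/ ([+back]) → [ɤ]
/ø/ harmonizes with /ɯ/ ([+back]) → [o]

[kɯttɤjɤvnof]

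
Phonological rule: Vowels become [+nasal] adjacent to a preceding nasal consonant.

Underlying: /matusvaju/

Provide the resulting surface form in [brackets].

[mãtusvaju]

/a/ after nasal /m/ → [ã]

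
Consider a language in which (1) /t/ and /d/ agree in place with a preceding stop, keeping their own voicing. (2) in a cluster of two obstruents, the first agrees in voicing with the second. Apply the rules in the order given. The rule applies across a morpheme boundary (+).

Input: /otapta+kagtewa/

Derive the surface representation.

Rule 1: /t/ after /p/ (labial) → [p]
Rule 1: /t/ after /g/ (velar) → [k]
After rule 1: otappa+kagkewa
Rule 2: /g/ before /k/ (voiceless) → [k]

[otappa+kakkewa]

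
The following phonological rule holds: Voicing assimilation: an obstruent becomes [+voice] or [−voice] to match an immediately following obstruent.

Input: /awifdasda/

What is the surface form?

/f/ before /d/ (voiced) → [v]
/s/ before /d/ (voiced) → [z]

[awivdazda]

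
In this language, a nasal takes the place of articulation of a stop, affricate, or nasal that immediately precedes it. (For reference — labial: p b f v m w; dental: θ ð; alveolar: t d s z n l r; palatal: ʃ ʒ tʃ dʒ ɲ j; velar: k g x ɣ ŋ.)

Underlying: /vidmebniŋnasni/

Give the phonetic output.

[vidnebmiŋŋasni]

/m/ after /d/ (alveolar) → [n]
/n/ after /b/ (labial) → [m]
/n/ after /ŋ/ (velar) → [ŋ]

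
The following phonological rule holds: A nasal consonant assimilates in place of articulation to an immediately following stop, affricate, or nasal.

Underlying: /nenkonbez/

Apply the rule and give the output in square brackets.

/n/ before /k/ (velar) → [ŋ]
/n/ before /b/ (labial) → [m]

[neŋkombez]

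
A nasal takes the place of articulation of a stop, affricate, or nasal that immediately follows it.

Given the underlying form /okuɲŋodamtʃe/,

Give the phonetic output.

[okuŋŋodaɲtʃe]

/ɲ/ before /ŋ/ (velar) → [ŋ]
/m/ before /tʃ/ (palatal) → [ɲ]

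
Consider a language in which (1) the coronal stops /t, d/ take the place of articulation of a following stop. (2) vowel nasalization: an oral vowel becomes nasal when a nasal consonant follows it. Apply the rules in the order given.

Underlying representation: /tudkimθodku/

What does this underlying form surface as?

[tugkĩmθogku]

Rule 1: /d/ before /k/ (velar) → [g]
Rule 1: /d/ before /k/ (velar) → [g]
After rule 1: tugkimθogku
Rule 2: /i/ before nasal /m/ → [ĩ]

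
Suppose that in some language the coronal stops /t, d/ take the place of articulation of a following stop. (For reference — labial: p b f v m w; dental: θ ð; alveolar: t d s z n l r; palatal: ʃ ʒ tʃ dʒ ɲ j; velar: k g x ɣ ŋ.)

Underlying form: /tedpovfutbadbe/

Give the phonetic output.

[tebpovfupbabbe]

/d/ before /p/ (labial) → [b]
/t/ before /b/ (labial) → [p]
/d/ before /b/ (labial) → [b]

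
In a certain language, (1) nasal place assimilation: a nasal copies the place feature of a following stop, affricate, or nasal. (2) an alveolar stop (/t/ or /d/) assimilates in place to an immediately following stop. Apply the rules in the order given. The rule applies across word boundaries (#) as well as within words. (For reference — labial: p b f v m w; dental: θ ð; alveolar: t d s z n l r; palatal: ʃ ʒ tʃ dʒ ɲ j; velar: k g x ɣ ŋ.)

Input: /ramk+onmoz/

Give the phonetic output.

[raŋk+ommoz]

Rule 1: /m/ before /k/ (velar) → [ŋ]
Rule 1: /n/ before /m/ (labial) → [m]
After rule 1: raŋk+ommoz
Rule 2: no segment meets the rule's conditions; no change.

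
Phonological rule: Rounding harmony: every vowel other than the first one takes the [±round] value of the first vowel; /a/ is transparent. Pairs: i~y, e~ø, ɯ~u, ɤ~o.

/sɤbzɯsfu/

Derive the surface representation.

[sɤbzɯsfɯ]

/u/ harmonizes with /ɤ/ ([-round]) → [ɯ]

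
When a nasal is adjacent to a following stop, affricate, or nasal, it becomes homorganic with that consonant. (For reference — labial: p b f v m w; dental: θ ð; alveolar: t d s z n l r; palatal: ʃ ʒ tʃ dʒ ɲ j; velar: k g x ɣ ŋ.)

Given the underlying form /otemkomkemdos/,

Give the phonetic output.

/m/ before /k/ (velar) → [ŋ]
/m/ before /k/ (velar) → [ŋ]
/m/ before /d/ (alveolar) → [n]

[oteŋkoŋkendos]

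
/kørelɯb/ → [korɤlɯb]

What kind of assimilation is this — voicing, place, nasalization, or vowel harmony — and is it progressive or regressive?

/ø/→[o] /e/→[ɤ].
Vowels agree with the last vowel, so the harmony is regressive.

vowel harmony, regressive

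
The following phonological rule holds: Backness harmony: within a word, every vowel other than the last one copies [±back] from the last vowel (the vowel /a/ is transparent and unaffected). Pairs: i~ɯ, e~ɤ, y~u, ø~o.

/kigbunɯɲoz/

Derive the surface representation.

[kɯgbunɯɲoz]

/i/ harmonizes with /o/ ([+back]) → [ɯ]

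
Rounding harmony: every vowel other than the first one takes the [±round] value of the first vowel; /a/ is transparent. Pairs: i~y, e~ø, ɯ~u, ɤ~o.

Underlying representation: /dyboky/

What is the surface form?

[dyboky]

no segment meets the rule's conditions; no change.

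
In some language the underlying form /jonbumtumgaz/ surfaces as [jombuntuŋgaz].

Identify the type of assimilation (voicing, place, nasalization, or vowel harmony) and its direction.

/n/→[m] /m/→[n] /m/→[ŋ].
Each target copies a feature from the following segment, so the direction is regressive.

place assimilation, regressive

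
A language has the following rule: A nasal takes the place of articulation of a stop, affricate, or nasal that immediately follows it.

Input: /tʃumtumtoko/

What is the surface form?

/m/ before /t/ (alveolar) → [n]
/m/ before /t/ (alveolar) → [n]

[tʃuntuntoko]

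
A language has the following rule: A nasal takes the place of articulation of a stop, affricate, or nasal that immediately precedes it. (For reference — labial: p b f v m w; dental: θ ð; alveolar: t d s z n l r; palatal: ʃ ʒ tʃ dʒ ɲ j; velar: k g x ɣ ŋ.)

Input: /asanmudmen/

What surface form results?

[asannudnen]

/m/ after /n/ (alveolar) → [n]
/m/ after /d/ (alveolar) → [n]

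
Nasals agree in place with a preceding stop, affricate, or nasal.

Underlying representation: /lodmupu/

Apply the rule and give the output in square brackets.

[lodnupu]

/m/ after /d/ (alveolar) → [n]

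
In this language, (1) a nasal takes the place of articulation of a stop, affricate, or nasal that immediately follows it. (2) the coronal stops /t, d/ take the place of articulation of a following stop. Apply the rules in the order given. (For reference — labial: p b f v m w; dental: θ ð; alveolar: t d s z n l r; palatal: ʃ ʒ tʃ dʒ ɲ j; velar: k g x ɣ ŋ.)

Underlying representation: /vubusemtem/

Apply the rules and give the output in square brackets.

[vubusentem]

Rule 1: /m/ before /t/ (alveolar) → [n]
After rule 1: vubusentem
Rule 2: no segment meets the rule's conditions; no change.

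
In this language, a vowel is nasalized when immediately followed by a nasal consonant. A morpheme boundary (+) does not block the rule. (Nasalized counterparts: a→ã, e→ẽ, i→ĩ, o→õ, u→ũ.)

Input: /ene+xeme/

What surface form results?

[ẽne+xẽme]

/e/ before nasal /n/ → [ẽ]
/e/ before nasal /m/ → [ẽ]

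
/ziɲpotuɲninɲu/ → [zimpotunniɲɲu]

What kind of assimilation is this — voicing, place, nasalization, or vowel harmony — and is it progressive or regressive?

place assimilation, regressive

/ɲ/→[m] /ɲ/→[n] /n/→[ɲ].
Each target copies a feature from the following segment, so the direction is regressive.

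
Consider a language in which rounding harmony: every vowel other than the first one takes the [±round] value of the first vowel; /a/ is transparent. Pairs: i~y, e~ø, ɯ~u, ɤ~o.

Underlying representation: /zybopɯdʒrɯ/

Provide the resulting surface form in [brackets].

/ɯ/ harmonizes with /y/ ([+round]) → [u]
/ɯ/ harmonizes with /y/ ([+round]) → [u]

[zybopudʒru]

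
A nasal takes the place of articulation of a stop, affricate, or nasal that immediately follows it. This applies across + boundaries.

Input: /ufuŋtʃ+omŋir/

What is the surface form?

[ufuɲtʃ+oŋŋir]

/ŋ/ before /tʃ/ (palatal) → [ɲ]
/m/ before /ŋ/ (velar) → [ŋ]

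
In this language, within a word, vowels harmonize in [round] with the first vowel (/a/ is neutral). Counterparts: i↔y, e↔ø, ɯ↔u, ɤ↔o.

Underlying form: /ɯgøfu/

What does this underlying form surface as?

[ɯgefɯ]

/ø/ harmonizes with /ɯ/ ([-round]) → [e]
/u/ harmonizes with /ɯ/ ([-round]) → [ɯ]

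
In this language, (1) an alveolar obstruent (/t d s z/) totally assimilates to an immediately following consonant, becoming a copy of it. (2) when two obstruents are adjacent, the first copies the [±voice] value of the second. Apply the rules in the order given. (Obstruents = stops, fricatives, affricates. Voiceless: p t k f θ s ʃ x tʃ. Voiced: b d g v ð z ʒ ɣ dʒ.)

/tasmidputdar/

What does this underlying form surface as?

[tammippuddar]

Rule 1: /s/ before /m/ → [m] (total assimilation)
Rule 1: /d/ before /p/ → [p] (total assimilation)
Rule 1: /t/ before /d/ → [d] (total assimilation)
After rule 1: tammippuddar
Rule 2: no segment meets the rule's conditions; no change.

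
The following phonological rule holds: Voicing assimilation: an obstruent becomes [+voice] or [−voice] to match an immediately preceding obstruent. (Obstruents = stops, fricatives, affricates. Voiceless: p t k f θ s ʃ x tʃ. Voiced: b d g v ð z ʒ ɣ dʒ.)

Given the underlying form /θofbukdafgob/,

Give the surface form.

[θofpuktafkob]

/b/ after /f/ (voiceless) → [p]
/d/ after /k/ (voiceless) → [t]
/g/ after /f/ (voiceless) → [k]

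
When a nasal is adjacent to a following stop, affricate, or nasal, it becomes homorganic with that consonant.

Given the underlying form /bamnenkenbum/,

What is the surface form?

[banneŋkembum]

/m/ before /n/ (alveolar) → [n]
/n/ before /k/ (velar) → [ŋ]
/n/ before /b/ (labial) → [m]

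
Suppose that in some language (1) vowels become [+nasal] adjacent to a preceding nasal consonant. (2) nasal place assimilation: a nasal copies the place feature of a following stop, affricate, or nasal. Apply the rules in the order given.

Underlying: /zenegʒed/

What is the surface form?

Rule 1: /e/ after nasal /n/ → [ẽ]
After rule 1: zenẽgʒed
Rule 2: no segment meets the rule's conditions; no change.

[zenẽgʒed]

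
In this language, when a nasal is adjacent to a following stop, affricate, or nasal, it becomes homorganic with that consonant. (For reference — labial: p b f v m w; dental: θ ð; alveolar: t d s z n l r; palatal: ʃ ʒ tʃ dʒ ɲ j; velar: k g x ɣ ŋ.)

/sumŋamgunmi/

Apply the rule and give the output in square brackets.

[suŋŋaŋgummi]

/m/ before /ŋ/ (velar) → [ŋ]
/m/ before /g/ (velar) → [ŋ]
/n/ before /m/ (labial) → [m]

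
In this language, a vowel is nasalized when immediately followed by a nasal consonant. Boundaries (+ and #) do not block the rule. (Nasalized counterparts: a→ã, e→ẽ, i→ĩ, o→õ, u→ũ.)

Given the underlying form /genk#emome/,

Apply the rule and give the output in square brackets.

[gẽnk#ẽmõme]

/e/ before nasal /n/ → [ẽ]
/e/ before nasal /m/ → [ẽ]
/o/ before nasal /m/ → [õ]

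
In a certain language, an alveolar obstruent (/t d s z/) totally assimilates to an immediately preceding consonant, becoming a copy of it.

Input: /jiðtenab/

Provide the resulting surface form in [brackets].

/t/ after /ð/ → [ð] (total assimilation)

[jiððenab]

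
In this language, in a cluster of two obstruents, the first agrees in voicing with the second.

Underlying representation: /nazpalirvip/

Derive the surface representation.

/z/ before /p/ (voiceless) → [s]

[naspalirvip]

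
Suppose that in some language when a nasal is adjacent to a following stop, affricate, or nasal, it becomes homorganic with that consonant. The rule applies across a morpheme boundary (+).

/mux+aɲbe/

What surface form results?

[mux+ambe]

/ɲ/ before /b/ (labial) → [m]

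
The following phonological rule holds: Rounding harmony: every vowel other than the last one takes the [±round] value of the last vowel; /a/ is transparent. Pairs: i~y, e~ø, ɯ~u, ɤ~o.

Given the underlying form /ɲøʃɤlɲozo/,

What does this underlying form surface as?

[ɲøʃolɲozo]

/ɤ/ harmonizes with /o/ ([+round]) → [o]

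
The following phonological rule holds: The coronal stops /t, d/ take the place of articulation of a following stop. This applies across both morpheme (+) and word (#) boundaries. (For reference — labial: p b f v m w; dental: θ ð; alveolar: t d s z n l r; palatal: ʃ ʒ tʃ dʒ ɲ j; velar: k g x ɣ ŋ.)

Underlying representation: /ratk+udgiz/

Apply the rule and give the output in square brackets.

[rakk+uggiz]

/t/ before /k/ (velar) → [k]
/d/ before /g/ (velar) → [g]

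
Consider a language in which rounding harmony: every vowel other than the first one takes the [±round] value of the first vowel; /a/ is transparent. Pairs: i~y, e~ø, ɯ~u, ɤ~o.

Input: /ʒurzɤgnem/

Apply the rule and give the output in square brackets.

/ɤ/ harmonizes with /u/ ([+round]) → [o]
/e/ harmonizes with /u/ ([+round]) → [ø]

[ʒurzognøm]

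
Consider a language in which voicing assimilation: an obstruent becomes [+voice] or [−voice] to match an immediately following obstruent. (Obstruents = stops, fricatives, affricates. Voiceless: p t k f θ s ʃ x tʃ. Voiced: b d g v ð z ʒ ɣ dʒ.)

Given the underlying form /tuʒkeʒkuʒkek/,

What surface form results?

/ʒ/ before /k/ (voiceless) → [ʃ]
/ʒ/ before /k/ (voiceless) → [ʃ]
/ʒ/ before /k/ (voiceless) → [ʃ]

[tuʃkeʃkuʃkek]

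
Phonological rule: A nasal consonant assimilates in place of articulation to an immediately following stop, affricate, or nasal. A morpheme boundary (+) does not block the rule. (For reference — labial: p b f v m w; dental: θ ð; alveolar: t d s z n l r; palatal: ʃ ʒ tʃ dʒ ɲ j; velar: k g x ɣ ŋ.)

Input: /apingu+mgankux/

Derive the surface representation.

[apiŋgu+ŋgaŋkux]

/n/ before /g/ (velar) → [ŋ]
/m/ before /g/ (velar) → [ŋ]
/n/ before /k/ (velar) → [ŋ]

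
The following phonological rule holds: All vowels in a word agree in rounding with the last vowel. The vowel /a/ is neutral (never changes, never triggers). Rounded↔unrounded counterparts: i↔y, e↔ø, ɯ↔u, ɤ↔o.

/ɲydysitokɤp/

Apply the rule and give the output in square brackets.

/y/ harmonizes with /ɤ/ ([-round]) → [i]
/y/ harmonizes with /ɤ/ ([-round]) → [i]
/o/ harmonizes with /ɤ/ ([-round]) → [ɤ]

[ɲidisitɤkɤp]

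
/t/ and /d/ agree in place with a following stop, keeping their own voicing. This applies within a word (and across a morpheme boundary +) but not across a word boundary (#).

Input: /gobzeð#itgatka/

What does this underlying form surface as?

[gobzeð#ikgakka]

/t/ before /g/ (velar) → [k]
/t/ before /k/ (velar) → [k]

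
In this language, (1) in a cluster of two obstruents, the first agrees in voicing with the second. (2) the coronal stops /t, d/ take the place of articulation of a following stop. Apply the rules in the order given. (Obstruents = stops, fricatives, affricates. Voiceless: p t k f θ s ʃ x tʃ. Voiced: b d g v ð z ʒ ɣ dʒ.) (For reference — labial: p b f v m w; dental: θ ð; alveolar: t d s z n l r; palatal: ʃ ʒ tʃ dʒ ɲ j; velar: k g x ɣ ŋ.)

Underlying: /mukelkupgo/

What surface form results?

Rule 1: /p/ before /g/ (voiced) → [b]
After rule 1: mukelkubgo
Rule 2: no segment meets the rule's conditions; no change.

[mukelkubgo]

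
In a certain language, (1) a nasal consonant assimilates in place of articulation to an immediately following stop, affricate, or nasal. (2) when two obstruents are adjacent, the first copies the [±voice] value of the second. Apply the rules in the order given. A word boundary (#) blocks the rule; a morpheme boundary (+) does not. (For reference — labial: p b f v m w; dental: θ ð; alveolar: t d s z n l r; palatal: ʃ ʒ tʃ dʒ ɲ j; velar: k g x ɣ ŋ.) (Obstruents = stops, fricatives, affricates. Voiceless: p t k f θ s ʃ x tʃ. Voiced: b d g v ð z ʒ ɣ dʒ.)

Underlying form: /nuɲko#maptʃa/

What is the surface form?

[nuŋko#maptʃa]

Rule 1: /ɲ/ before /k/ (velar) → [ŋ]
After rule 1: nuŋko#maptʃa
Rule 2: no segment meets the rule's conditions; no change.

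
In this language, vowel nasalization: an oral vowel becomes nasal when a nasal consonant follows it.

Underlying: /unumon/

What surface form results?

[ũnũmõn]

/u/ before nasal /n/ → [ũ]
/u/ before nasal /m/ → [ũ]
/o/ before nasal /n/ → [õ]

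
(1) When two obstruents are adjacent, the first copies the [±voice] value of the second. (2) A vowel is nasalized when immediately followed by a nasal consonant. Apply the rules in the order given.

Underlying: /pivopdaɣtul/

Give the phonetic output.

[pivobdaxtul]

Rule 1: /p/ before /d/ (voiced) → [b]
Rule 1: /ɣ/ before /t/ (voiceless) → [x]
After rule 1: pivobdaxtul
Rule 2: no segment meets the rule's conditions; no change.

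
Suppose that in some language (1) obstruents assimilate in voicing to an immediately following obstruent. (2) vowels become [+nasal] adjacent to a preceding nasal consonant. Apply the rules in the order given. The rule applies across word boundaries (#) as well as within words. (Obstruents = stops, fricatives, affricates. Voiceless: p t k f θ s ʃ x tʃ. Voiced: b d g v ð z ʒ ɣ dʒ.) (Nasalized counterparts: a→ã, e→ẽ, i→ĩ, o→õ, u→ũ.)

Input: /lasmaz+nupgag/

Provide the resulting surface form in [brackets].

[lasmãz+nũbgag]

Rule 1: /p/ before /g/ (voiced) → [b]
After rule 1: lasmaz+nubgag
Rule 2: /a/ after nasal /m/ → [ã]
Rule 2: /u/ after nasal /n/ → [ũ]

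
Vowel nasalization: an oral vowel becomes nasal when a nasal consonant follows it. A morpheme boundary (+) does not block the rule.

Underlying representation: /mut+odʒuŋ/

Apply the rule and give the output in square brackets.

[mut+odʒũŋ]

/u/ before nasal /ŋ/ → [ũ]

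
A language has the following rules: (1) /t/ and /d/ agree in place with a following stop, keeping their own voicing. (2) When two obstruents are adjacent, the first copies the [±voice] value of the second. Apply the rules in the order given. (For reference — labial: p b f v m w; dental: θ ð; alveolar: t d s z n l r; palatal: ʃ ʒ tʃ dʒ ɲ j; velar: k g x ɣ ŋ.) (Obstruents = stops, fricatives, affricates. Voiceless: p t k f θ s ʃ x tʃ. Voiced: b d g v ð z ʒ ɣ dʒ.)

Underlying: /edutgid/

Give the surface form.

Rule 1: /t/ before /g/ (velar) → [k]
After rule 1: edukgid
Rule 2: /k/ before /g/ (voiced) → [g]

[eduggid]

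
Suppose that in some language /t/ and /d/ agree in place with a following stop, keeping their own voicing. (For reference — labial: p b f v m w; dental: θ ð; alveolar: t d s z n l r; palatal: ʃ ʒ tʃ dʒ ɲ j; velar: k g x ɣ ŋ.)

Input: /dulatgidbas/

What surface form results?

[dulakgibbas]

/t/ before /g/ (velar) → [k]
/d/ before /b/ (labial) → [b]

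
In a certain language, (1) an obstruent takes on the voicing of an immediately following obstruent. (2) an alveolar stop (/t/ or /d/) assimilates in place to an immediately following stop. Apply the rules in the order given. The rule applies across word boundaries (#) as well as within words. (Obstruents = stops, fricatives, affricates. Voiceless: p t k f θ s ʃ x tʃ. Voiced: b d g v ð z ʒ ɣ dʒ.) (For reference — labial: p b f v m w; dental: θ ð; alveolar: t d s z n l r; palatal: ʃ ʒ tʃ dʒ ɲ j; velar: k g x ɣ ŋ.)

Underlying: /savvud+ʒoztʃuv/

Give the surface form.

Rule 1: /z/ before /tʃ/ (voiceless) → [s]
After rule 1: savvud+ʒostʃuv
Rule 2: no segment meets the rule's conditions; no change.

[savvud+ʒostʃuv]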